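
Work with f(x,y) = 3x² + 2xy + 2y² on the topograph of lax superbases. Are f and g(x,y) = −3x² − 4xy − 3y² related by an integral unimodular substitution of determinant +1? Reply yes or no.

D₁ = -20, D₂ = -20
f: flip: (3,2,2)→(2,-2,3)
f: translate: b→2 (≡-2 mod 4), so (2,-2,3)→(2,2,3)
f: reduced (well bottom): (2,2,3) with a≤c, −a<b≤a
g is negative-definite; reduce −g:
−g: translate: b→-2 (≡4 mod 6), so (3,4,3)→(3,-2,2)
−g: flip: (3,-2,2)→(2,2,3)
−g: reduced (well bottom): (2,2,3) with a≤c, −a<b≤a
flip sign back: reduced form of g is (-2,-2,-3)
reduced forms (2, 2, 3) vs (-2, -2, -3) ⇒ inequivalent

no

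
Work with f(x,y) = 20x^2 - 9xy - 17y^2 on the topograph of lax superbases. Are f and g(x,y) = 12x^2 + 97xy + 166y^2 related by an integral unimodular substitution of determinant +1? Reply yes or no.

D₁ = 1441, D₂ = 1441
river cycle of f (length 52): (-17, 9, 20), (20, 31, -6), (-6, 29, 25), (25, 21, -10), (-10, 19, 27), (27, 35, -2), (-2, 37, 9), (9, 35, -6), (-6, 37, 3), (3, 35, -18), … (42 more)
river cycle of g (length 52): (12, 25, -17), (-17, 9, 20), (20, 31, -6), (-6, 29, 25), (25, 21, -10), (-10, 19, 27), (27, 35, -2), (-2, 37, 9), (9, 35, -6), (-6, 37, 3), … (42 more)
cycles coincide ⇒ equivalent

yes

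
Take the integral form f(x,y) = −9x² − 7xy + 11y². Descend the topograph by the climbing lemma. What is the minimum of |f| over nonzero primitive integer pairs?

descent: ρ → (11,7,-9)  [lands on river]
river: ρ → (-9,11,9)
river: ρ → (9,7,-11)
river: ρ → (-11,15,5)
river: ρ → (5,15,-11)
river: ρ → (-11,7,9)
river: ρ → (9,11,-9)
river: ρ → (-9,7,11)
river: ρ → (11,15,-5)
river: ρ → (-5,15,11)
closes: descent 1, river 10
min |a| on river = 5

5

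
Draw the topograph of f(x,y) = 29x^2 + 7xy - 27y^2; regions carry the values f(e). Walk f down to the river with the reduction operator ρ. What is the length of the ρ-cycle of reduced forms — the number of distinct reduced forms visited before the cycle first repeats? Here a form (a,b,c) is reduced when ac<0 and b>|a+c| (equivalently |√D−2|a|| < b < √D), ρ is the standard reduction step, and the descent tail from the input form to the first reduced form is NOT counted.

D = 3181, ⌊√D⌋ = 56
river: ρ → (-27,47,9)
river: ρ → (9,43,-37)
river: ρ → (-37,31,15)
river: ρ → (15,29,-39)
river: ρ → (-39,49,5)
river: ρ → (5,51,-29)
river: ρ → (-29,7,27)
river: ρ → (27,47,-9)
river: ρ → (-9,43,37)
river: ρ → (37,31,-15)
river: ρ → (-15,29,39)
river: ρ → (39,49,-5)
river: ρ → (-5,51,29)
river: ρ → (29,7,-27)
ρ-cycle length = 14 (tail of 0 descent steps not counted)

14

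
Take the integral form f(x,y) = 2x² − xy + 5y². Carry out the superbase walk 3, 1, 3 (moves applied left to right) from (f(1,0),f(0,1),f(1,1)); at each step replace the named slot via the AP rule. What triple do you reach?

start (2,5,6) = (f(1,0),f(0,1),f(1,1))
replace slot 3: 2·(2+5) − 6 = 8 → (2,5,8)
replace slot 1: 2·(5+8) − 2 = 24 → (24,5,8)
replace slot 3: 2·(24+5) − 8 = 50 → (24,5,50)

24,5,50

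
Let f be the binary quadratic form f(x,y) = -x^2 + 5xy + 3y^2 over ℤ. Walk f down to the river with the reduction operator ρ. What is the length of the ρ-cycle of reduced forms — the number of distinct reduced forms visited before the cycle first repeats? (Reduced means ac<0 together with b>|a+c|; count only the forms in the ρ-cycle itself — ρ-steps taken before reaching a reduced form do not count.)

D = 37, ⌊√D⌋ = 6
river: ρ → (3,1,-3)
river: ρ → (-3,5,1)
river: ρ → (1,5,-3)
river: ρ → (-3,1,3)
river: ρ → (3,5,-1)
river: ρ → (-1,5,3)
ρ-cycle length = 6 (tail of 0 descent steps not counted)

6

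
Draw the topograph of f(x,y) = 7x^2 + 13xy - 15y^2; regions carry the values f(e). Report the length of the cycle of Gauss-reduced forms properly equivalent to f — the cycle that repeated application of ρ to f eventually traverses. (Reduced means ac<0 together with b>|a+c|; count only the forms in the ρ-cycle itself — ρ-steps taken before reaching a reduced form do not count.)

D = 589, ⌊√D⌋ = 24
river: ρ → (-15,17,5)
river: ρ → (5,23,-3)
river: ρ → (-3,19,19)
river: ρ → (19,19,-3)
river: ρ → (-3,23,5)
river: ρ → (5,17,-15)
river: ρ → (-15,13,7)
river: ρ → (7,15,-13)
river: ρ → (-13,11,9)
river: ρ → (9,7,-15)
river: ρ → (-15,23,1)
river: ρ → (1,23,-15)
river: ρ → (-15,7,9)
river: ρ → (9,11,-13)
river: ρ → (-13,15,7)
river: ρ → (7,13,-15)
ρ-cycle length = 16 (tail of 0 descent steps not counted)

16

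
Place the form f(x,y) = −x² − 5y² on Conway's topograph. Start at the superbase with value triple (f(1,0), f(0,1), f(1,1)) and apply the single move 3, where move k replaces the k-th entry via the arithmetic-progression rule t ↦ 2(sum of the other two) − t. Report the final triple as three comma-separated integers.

start (-1,-5,-6) = (f(1,0),f(0,1),f(1,1))
replace slot 3: 2·((-1)+(-5)) − (-6) = -6 → (-1,-5,-6)

-1,-5,-6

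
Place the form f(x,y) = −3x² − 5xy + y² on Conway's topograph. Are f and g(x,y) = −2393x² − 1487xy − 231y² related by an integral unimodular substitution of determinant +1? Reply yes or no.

D₁ = 37, D₂ = 37
river cycle of f (length 6): (1, 5, -3), (-3, 1, 3), (3, 5, -1), (-1, 5, 3), (3, 1, -3), (-3, 5, 1)
river cycle of g (length 6): (-1, 5, 3), (3, 1, -3), (-3, 5, 1), (1, 5, -3), (-3, 1, 3), (3, 5, -1)
cycles coincide ⇒ equivalent

yes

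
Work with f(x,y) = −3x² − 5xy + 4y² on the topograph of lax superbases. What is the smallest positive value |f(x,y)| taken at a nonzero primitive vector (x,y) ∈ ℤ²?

descent: ρ → (4,5,-3)  [lands on river]
river: ρ → (-3,7,2)
river: ρ → (2,5,-6)
river: ρ → (-6,7,1)
river: ρ → (1,7,-6)
river: ρ → (-6,5,2)
river: ρ → (2,7,-3)
river: ρ → (-3,5,4)
river: ρ → (4,3,-4)
river: ρ → (-4,5,3)
river: ρ → (3,7,-2)
river: ρ → (-2,5,6)
river: ρ → (6,7,-1)
river: ρ → (-1,7,6)
river: ρ → (6,5,-2)
river: ρ → (-2,7,3)
river: ρ → (3,5,-4)
river: ρ → (-4,3,4)
closes: descent 1, river 18
min |a| on river = 1

1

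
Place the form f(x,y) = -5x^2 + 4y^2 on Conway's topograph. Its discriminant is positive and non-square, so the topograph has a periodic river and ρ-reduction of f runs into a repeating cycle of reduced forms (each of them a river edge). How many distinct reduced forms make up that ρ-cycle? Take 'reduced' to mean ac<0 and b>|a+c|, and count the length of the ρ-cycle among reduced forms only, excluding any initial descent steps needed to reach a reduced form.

D = 80, ⌊√D⌋ = 8
descent: ρ → (4,8,-1)  [lands on river]
river: ρ → (-1,8,4)
ρ-cycle length = 2 (tail of 1 descent step not counted)

2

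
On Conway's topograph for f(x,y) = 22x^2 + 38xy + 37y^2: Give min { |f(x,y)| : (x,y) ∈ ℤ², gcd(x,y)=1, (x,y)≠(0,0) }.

translate: b→-6 (≡38 mod 44), so (22,38,37)→(22,-6,21)
flip: (22,-6,21)→(21,6,22)
reduced (well bottom): (21,6,22) with a≤c, −a<b≤a
well minimum = a = 21

21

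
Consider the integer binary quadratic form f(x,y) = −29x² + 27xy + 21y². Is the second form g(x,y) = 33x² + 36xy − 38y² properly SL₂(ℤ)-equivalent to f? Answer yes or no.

D₁ = 3165, D₂ = 6312
discriminants differ ⇒ not SL₂(ℤ)-equivalent

no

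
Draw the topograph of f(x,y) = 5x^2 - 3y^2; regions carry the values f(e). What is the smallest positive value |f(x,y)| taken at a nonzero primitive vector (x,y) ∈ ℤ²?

descent: ρ → (-3,6,2)  [lands on river]
river: ρ → (2,6,-3)
closes: descent 1, river 2
min |a| on river = 2

2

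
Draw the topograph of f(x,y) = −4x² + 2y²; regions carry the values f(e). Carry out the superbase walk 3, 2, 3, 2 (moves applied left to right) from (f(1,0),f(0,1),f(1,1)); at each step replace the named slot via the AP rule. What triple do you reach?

start (-4,2,-2) = (f(1,0),f(0,1),f(1,1))
replace slot 3: 2·((-4)+2) − (-2) = -2 → (-4,2,-2)
replace slot 2: 2·((-4)+(-2)) − 2 = -14 → (-4,-14,-2)
replace slot 3: 2·((-4)+(-14)) − (-2) = -34 → (-4,-14,-34)
replace slot 2: 2·((-4)+(-34)) − (-14) = -62 → (-4,-62,-34)

-4,-62,-34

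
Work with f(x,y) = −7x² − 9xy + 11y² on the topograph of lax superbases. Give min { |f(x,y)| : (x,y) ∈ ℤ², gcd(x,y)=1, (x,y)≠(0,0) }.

descent: ρ → (11,9,-7)  [lands on river]
river: ρ → (-7,19,1)
river: ρ → (1,19,-7)
river: ρ → (-7,9,11)
river: ρ → (11,13,-5)
river: ρ → (-5,17,5)
river: ρ → (5,13,-11)
river: ρ → (-11,9,7)
river: ρ → (7,19,-1)
river: ρ → (-1,19,7)
river: ρ → (7,9,-11)
river: ρ → (-11,13,5)
river: ρ → (5,17,-5)
river: ρ → (-5,13,11)
closes: descent 1, river 14
min |a| on river = 1

1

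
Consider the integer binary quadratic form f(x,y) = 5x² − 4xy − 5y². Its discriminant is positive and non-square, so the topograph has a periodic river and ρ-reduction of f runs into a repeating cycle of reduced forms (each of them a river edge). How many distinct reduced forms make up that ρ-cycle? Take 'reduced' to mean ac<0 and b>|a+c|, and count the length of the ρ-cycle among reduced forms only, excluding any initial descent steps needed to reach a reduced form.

D = 116, ⌊√D⌋ = 10
descent: ρ → (-5,4,5)  [lands on river]
river: ρ → (5,6,-4)
river: ρ → (-4,10,1)
river: ρ → (1,10,-4)
river: ρ → (-4,6,5)
river: ρ → (5,4,-5)
river: ρ → (-5,6,4)
river: ρ → (4,10,-1)
river: ρ → (-1,10,4)
river: ρ → (4,6,-5)
ρ-cycle length = 10 (tail of 1 descent step not counted)

10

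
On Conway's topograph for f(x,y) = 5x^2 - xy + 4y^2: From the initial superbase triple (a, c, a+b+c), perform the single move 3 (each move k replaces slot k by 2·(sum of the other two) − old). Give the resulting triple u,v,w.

start (5,4,8) = (f(1,0),f(0,1),f(1,1))
replace slot 3: 2·(5+4) − 8 = 10 → (5,4,10)

5,4,10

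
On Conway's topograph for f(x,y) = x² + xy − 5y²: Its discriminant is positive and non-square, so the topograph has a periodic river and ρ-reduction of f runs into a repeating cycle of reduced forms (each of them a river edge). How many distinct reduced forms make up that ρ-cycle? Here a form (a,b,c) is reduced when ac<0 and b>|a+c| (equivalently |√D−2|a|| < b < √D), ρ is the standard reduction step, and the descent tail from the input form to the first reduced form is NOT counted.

D = 21, ⌊√D⌋ = 4
descent: ρ → (-5,-1,1)
descent: ρ → (1,3,-3)  [lands on river]
river: ρ → (-3,3,1)
ρ-cycle length = 2 (tail of 2 descent steps not counted)

2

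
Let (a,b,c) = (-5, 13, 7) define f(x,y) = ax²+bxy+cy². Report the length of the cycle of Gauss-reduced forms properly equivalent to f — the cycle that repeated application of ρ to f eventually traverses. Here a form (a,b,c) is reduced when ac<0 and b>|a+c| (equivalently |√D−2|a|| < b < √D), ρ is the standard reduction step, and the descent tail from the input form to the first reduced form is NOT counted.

D = 309, ⌊√D⌋ = 17
river: ρ → (7,15,-3)
river: ρ → (-3,15,7)
river: ρ → (7,13,-5)
river: ρ → (-5,17,1)
river: ρ → (1,17,-5)
river: ρ → (-5,13,7)
ρ-cycle length = 6 (tail of 0 descent steps not counted)

6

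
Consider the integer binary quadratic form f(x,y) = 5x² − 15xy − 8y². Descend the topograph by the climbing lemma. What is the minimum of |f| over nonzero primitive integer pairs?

descent: ρ → (-8,15,5)  [lands on river]
river: ρ → (5,15,-8)
river: ρ → (-8,17,3)
river: ρ → (3,19,-2)
river: ρ → (-2,17,12)
river: ρ → (12,7,-7)
river: ρ → (-7,7,12)
river: ρ → (12,17,-2)
river: ρ → (-2,19,3)
river: ρ → (3,17,-8)
closes: descent 1, river 10
min |a| on river = 2

2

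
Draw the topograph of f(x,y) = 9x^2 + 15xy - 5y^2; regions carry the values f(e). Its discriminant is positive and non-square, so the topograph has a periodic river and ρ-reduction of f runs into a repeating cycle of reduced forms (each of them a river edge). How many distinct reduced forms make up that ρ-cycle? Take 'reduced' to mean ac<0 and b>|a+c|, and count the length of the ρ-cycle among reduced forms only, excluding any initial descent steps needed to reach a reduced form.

D = 405, ⌊√D⌋ = 20
river: ρ → (-5,15,9)
river: ρ → (9,3,-11)
river: ρ → (-11,19,1)
river: ρ → (1,19,-11)
river: ρ → (-11,3,9)
river: ρ → (9,15,-5)
ρ-cycle length = 6 (tail of 0 descent steps not counted)

6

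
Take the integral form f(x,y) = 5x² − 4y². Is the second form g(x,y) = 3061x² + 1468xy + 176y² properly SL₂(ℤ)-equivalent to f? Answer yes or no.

D₁ = 80, D₂ = 80
river cycle of f (length 2): (-4, 8, 1), (1, 8, -4)
river cycle of g (length 2): (-4, 8, 1), (1, 8, -4)
cycles coincide ⇒ equivalent

yes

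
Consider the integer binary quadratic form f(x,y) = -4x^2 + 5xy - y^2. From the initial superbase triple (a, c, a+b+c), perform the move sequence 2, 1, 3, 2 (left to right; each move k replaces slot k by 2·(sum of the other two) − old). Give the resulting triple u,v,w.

start (-4,-1,0) = (f(1,0),f(0,1),f(1,1))
replace slot 2: 2·((-4)+0) − (-1) = -7 → (-4,-7,0)
replace slot 1: 2·((-7)+0) − (-4) = -10 → (-10,-7,0)
replace slot 3: 2·((-10)+(-7)) − 0 = -34 → (-10,-7,-34)
replace slot 2: 2·((-10)+(-34)) − (-7) = -81 → (-10,-81,-34)

-10,-81,-34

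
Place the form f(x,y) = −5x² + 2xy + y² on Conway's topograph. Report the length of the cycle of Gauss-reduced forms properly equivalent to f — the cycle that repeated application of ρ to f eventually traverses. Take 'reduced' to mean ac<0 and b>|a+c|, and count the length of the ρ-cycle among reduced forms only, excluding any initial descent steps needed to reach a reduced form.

D = 24, ⌊√D⌋ = 4
descent: ρ → (1,4,-2)  [lands on river]
river: ρ → (-2,4,1)
ρ-cycle length = 2 (tail of 1 descent step not counted)

2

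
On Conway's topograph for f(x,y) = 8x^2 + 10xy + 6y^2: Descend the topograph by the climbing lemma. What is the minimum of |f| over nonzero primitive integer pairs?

translate: b→-6 (≡10 mod 16), so (8,10,6)→(8,-6,4)
flip: (8,-6,4)→(4,6,8)
translate: b→-2 (≡6 mod 8), so (4,6,8)→(4,-2,6)
reduced (well bottom): (4,-2,6) with a≤c, −a<b≤a
well minimum = a = 4

4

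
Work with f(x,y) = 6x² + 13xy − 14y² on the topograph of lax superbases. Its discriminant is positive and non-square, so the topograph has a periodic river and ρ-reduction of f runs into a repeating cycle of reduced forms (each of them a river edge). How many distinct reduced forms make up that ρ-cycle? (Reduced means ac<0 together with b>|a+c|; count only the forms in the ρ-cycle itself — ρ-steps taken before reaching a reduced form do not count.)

D = 505, ⌊√D⌋ = 22
river: ρ → (-14,15,5)
river: ρ → (5,15,-14)
river: ρ → (-14,13,6)
river: ρ → (6,11,-16)
river: ρ → (-16,21,1)
river: ρ → (1,21,-16)
river: ρ → (-16,11,6)
river: ρ → (6,13,-14)
ρ-cycle length = 8 (tail of 0 descent steps not counted)

8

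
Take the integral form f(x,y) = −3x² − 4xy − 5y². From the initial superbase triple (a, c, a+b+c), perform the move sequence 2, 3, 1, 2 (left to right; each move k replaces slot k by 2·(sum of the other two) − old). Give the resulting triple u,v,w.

start (-3,-5,-12) = (f(1,0),f(0,1),f(1,1))
replace slot 2: 2·((-3)+(-12)) − (-5) = -25 → (-3,-25,-12)
replace slot 3: 2·((-3)+(-25)) − (-12) = -44 → (-3,-25,-44)
replace slot 1: 2·((-25)+(-44)) − (-3) = -135 → (-135,-25,-44)
replace slot 2: 2·((-135)+(-44)) − (-25) = -333 → (-135,-333,-44)

-135,-333,-44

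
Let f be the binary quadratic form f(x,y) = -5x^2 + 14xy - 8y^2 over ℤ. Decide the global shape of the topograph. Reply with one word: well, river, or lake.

D = b²−4ac = 14² − 4·(-5)·(-8) = 36
D = 6² is a perfect square ⇒ form factors over ℤ ⇒ lakes

lake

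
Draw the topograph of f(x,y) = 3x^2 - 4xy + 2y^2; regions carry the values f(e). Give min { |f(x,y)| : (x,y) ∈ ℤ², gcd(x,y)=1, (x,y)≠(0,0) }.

translate: b→2 (≡-4 mod 6), so (3,-4,2)→(3,2,1)
flip: (3,2,1)→(1,-2,3)
translate: b→0 (≡-2 mod 2), so (1,-2,3)→(1,0,2)
reduced (well bottom): (1,0,2) with a≤c, −a<b≤a
well minimum = a = 1

1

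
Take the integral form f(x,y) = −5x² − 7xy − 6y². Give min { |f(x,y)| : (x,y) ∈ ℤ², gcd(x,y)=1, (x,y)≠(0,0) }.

translate: b→-3 (≡7 mod 10), so (5,7,6)→(5,-3,4)
flip: (5,-3,4)→(4,3,5)
reduced (well bottom): (4,3,5) with a≤c, −a<b≤a
well minimum |f| = |-4| = 4 (negative-definite)

4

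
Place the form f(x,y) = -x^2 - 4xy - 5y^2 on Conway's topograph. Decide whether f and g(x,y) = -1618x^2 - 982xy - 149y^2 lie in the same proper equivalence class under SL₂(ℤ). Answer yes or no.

D₁ = -4, D₂ = -4
f is negative-definite; reduce −f:
−f: translate: b→0 (≡4 mod 2), so (1,4,5)→(1,0,1)
−f: reduced (well bottom): (1,0,1) with a≤c, −a<b≤a
flip sign back: reduced form of f is (-1,0,-1)
g is negative-definite; reduce −g:
−g: flip: (1618,982,149)→(149,-982,1618)
−g: translate: b→-88 (≡-982 mod 298), so (149,-982,1618)→(149,-88,13)
−g: flip: (149,-88,13)→(13,88,149)
−g: translate: b→10 (≡88 mod 26), so (13,88,149)→(13,10,2)
−g: flip: (13,10,2)→(2,-10,13)
−g: translate: b→2 (≡-10 mod 4), so (2,-10,13)→(2,2,1)
−g: flip: (2,2,1)→(1,-2,2)
−g: translate: b→0 (≡-2 mod 2), so (1,-2,2)→(1,0,1)
−g: reduced (well bottom): (1,0,1) with a≤c, −a<b≤a
flip sign back: reduced form of g is (-1,0,-1)
reduced forms (-1, 0, -1) vs (-1, 0, -1) ⇒ equivalent

yes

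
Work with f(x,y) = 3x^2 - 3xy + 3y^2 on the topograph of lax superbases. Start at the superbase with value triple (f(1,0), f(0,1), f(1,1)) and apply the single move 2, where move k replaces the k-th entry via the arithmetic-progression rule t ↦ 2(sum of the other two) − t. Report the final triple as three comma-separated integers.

start (3,3,3) = (f(1,0),f(0,1),f(1,1))
replace slot 2: 2·(3+3) − 3 = 9 → (3,9,3)

3,9,3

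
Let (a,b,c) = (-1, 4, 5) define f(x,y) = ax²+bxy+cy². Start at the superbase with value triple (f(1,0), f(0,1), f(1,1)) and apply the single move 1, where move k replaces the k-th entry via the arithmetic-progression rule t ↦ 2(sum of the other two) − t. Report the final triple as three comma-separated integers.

start (-1,5,8) = (f(1,0),f(0,1),f(1,1))
replace slot 1: 2·(5+8) − (-1) = 27 → (27,5,8)

27,5,8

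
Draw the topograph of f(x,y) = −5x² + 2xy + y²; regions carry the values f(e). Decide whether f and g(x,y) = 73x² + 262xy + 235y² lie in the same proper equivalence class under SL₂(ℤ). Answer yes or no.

D₁ = 24, D₂ = 24
river cycle of f (length 2): (1, 4, -2), (-2, 4, 1)
river cycle of g (length 2): (-2, 4, 1), (1, 4, -2)
cycles coincide ⇒ equivalent

yes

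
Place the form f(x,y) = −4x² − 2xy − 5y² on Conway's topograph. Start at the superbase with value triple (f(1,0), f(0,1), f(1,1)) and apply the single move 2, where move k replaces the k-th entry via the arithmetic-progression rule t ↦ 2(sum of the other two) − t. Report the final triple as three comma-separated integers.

start (-4,-5,-11) = (f(1,0),f(0,1),f(1,1))
replace slot 2: 2·((-4)+(-11)) − (-5) = -25 → (-4,-25,-11)

-4,-25,-11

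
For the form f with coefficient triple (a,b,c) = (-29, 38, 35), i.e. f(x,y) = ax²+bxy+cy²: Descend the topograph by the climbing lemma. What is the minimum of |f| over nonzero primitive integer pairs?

river: ρ → (35,32,-32)
river: ρ → (-32,32,35)
river: ρ → (35,38,-29)
river: ρ → (-29,20,44)
river: ρ → (44,68,-5)
river: ρ → (-5,72,16)
river: ρ → (16,56,-37)
river: ρ → (-37,18,35)
river: ρ → (35,52,-20)
river: ρ → (-20,68,11)
river: ρ → (11,64,-32)
river: ρ → (-32,64,11)
river: ρ → (11,68,-20)
river: ρ → (-20,52,35)
river: ρ → (35,18,-37)
river: ρ → (-37,56,16)
river: ρ → (16,72,-5)
river: ρ → (-5,68,44)
river: ρ → (44,20,-29)
river: ρ → (-29,38,35)
closes: descent 0, river 20
min |a| on river = 5

5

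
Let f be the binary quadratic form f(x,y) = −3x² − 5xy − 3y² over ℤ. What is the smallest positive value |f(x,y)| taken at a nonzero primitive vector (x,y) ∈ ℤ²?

translate: b→-1 (≡5 mod 6), so (3,5,3)→(3,-1,1)
flip: (3,-1,1)→(1,1,3)
reduced (well bottom): (1,1,3) with a≤c, −a<b≤a
well minimum |f| = |-1| = 1 (negative-definite)

1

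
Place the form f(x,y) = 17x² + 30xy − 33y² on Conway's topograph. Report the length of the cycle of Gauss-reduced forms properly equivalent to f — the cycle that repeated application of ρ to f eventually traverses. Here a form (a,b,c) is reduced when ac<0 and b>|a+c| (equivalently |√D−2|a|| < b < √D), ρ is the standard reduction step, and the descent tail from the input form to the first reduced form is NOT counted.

D = 3144, ⌊√D⌋ = 56
river: ρ → (-33,36,14)
river: ρ → (14,48,-15)
river: ρ → (-15,42,23)
river: ρ → (23,50,-7)
river: ρ → (-7,48,30)
river: ρ → (30,12,-25)
river: ρ → (-25,38,17)
river: ρ → (17,30,-33)
ρ-cycle length = 8 (tail of 0 descent steps not counted)

8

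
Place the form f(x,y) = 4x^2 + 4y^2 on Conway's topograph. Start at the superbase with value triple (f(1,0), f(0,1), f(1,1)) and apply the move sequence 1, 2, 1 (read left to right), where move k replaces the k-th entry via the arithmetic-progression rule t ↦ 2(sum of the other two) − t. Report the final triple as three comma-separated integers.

start (4,4,8) = (f(1,0),f(0,1),f(1,1))
replace slot 1: 2·(4+8) − 4 = 20 → (20,4,8)
replace slot 2: 2·(20+8) − 4 = 52 → (20,52,8)
replace slot 1: 2·(52+8) − 20 = 100 → (100,52,8)

100,52,8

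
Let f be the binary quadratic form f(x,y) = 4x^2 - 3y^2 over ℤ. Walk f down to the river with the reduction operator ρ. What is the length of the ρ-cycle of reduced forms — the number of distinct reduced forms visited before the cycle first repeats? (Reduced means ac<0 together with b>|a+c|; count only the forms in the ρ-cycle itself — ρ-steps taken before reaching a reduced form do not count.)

D = 48, ⌊√D⌋ = 6
descent: ρ → (-3,6,1)  [lands on river]
river: ρ → (1,6,-3)
ρ-cycle length = 2 (tail of 1 descent step not counted)

2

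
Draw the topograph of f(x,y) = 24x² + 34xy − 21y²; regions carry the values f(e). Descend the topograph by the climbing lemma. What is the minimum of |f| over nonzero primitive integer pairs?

river: ρ → (-21,50,8)
river: ρ → (8,46,-33)
river: ρ → (-33,20,21)
river: ρ → (21,22,-32)
river: ρ → (-32,42,11)
river: ρ → (11,46,-24)
river: ρ → (-24,50,7)
river: ρ → (7,48,-31)
river: ρ → (-31,14,24)
river: ρ → (24,34,-21)
closes: descent 0, river 10
min |a| on river = 7

7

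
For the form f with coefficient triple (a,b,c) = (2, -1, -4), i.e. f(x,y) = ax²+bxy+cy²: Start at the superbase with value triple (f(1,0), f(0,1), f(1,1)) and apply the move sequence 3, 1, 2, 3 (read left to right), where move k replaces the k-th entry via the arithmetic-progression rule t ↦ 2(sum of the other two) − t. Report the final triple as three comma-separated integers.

start (2,-4,-3) = (f(1,0),f(0,1),f(1,1))
replace slot 3: 2·(2+(-4)) − (-3) = -1 → (2,-4,-1)
replace slot 1: 2·((-4)+(-1)) − 2 = -12 → (-12,-4,-1)
replace slot 2: 2·((-12)+(-1)) − (-4) = -22 → (-12,-22,-1)
replace slot 3: 2·((-12)+(-22)) − (-1) = -67 → (-12,-22,-67)

-12,-22,-67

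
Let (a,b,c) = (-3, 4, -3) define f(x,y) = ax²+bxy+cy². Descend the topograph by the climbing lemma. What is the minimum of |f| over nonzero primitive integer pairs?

translate: b→2 (≡-4 mod 6), so (3,-4,3)→(3,2,2)
flip: (3,2,2)→(2,-2,3)
translate: b→2 (≡-2 mod 4), so (2,-2,3)→(2,2,3)
reduced (well bottom): (2,2,3) with a≤c, −a<b≤a
well minimum |f| = |-2| = 2 (negative-definite)

2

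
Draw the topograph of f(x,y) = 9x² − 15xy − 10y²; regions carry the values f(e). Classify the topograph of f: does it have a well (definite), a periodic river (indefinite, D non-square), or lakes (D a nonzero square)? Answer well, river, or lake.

D = b²−4ac = (-15)² − 4·9·(-10) = 585
D > 0 non-square ⇒ indefinite ⇒ periodic river

river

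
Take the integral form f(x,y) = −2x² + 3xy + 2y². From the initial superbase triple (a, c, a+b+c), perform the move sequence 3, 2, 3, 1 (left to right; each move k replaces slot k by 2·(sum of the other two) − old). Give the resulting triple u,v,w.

start (-2,2,3) = (f(1,0),f(0,1),f(1,1))
replace slot 3: 2·((-2)+2) − 3 = -3 → (-2,2,-3)
replace slot 2: 2·((-2)+(-3)) − 2 = -12 → (-2,-12,-3)
replace slot 3: 2·((-2)+(-12)) − (-3) = -25 → (-2,-12,-25)
replace slot 1: 2·((-12)+(-25)) − (-2) = -72 → (-72,-12,-25)

-72,-12,-25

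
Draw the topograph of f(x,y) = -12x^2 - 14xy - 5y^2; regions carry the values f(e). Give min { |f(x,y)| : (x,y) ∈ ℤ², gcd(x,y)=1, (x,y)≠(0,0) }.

translate: b→-10 (≡14 mod 24), so (12,14,5)→(12,-10,3)
flip: (12,-10,3)→(3,10,12)
translate: b→-2 (≡10 mod 6), so (3,10,12)→(3,-2,4)
reduced (well bottom): (3,-2,4) with a≤c, −a<b≤a
well minimum |f| = |-3| = 3 (negative-definite)

3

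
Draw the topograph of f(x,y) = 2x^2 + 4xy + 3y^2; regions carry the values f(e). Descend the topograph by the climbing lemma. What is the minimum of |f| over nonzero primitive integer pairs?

translate: b→0 (≡4 mod 4), so (2,4,3)→(2,0,1)
flip: (2,0,1)→(1,0,2)
reduced (well bottom): (1,0,2) with a≤c, −a<b≤a
well minimum = a = 1

1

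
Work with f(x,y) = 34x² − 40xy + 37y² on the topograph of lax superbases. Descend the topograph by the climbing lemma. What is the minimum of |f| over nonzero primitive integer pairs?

translate: b→28 (≡-40 mod 68), so (34,-40,37)→(34,28,31)
flip: (34,28,31)→(31,-28,34)
reduced (well bottom): (31,-28,34) with a≤c, −a<b≤a
well minimum = a = 31

31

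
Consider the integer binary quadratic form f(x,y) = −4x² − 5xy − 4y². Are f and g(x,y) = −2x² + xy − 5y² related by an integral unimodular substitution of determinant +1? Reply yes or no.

D₁ = -39, D₂ = -39
f is negative-definite; reduce −f:
−f: translate: b→-3 (≡5 mod 8), so (4,5,4)→(4,-3,3)
−f: flip: (4,-3,3)→(3,3,4)
−f: reduced (well bottom): (3,3,4) with a≤c, −a<b≤a
flip sign back: reduced form of f is (-3,-3,-4)
g is negative-definite; reduce −g:
−g: reduced (well bottom): (2,-1,5) with a≤c, −a<b≤a
flip sign back: reduced form of g is (-2,1,-5)
reduced forms (-3, -3, -4) vs (-2, 1, -5) ⇒ inequivalent

no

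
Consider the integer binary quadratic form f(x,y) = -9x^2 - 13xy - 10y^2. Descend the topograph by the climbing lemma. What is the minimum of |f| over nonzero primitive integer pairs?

translate: b→-5 (≡13 mod 18), so (9,13,10)→(9,-5,6)
flip: (9,-5,6)→(6,5,9)
reduced (well bottom): (6,5,9) with a≤c, −a<b≤a
well minimum |f| = |-6| = 6 (negative-definite)

6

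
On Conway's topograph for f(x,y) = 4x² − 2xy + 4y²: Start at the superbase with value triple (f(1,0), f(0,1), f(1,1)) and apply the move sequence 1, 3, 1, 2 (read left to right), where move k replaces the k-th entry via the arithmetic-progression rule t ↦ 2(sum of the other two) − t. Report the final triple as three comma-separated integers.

start (4,4,6) = (f(1,0),f(0,1),f(1,1))
replace slot 1: 2·(4+6) − 4 = 16 → (16,4,6)
replace slot 3: 2·(16+4) − 6 = 34 → (16,4,34)
replace slot 1: 2·(4+34) − 16 = 60 → (60,4,34)
replace slot 2: 2·(60+34) − 4 = 184 → (60,184,34)

60,184,34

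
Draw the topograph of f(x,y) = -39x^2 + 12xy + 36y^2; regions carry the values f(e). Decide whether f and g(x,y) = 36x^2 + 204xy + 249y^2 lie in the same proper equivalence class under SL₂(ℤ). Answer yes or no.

D₁ = 5760, D₂ = 5760
river cycle of f (length 8): (36, 60, -15), (-15, 60, 36), (36, 12, -39), (-39, 66, 9), (9, 60, -60), (-60, 60, 9), (9, 66, -39), (-39, 12, 36)
river cycle of g (length 8): (36, 60, -15), (-15, 60, 36), (36, 12, -39), (-39, 66, 9), (9, 60, -60), (-60, 60, 9), (9, 66, -39), (-39, 12, 36)
cycles coincide ⇒ equivalent

yes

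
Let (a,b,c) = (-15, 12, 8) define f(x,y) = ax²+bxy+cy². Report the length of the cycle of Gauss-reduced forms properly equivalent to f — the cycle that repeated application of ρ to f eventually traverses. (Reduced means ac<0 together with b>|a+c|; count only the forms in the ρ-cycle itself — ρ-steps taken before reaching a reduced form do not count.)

D = 624, ⌊√D⌋ = 24
river: ρ → (8,20,-7)
river: ρ → (-7,22,5)
river: ρ → (5,18,-15)
river: ρ → (-15,12,8)
ρ-cycle length = 4 (tail of 0 descent steps not counted)

4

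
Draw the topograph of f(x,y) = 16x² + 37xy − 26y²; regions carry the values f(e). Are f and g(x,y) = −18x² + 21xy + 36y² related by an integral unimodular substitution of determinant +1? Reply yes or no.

D₁ = 3033, D₂ = 3033
river cycle of f (length 38): (-26, 15, 27), (27, 39, -14), (-14, 45, 18), (18, 27, -32), (-32, 37, 13), (13, 41, -26), (-26, 11, 28), (28, 45, -9), (-9, 45, 28), (28, 11, -26), … (28 more)
river cycle of g (length 42): (36, 51, -3), (-3, 51, 36), (36, 21, -18), (-18, 51, 6), (6, 45, -42), (-42, 39, 9), (9, 51, -12), (-12, 45, 21), (21, 39, -18), (-18, 33, 27), … (32 more)
cycles differ ⇒ inequivalent

no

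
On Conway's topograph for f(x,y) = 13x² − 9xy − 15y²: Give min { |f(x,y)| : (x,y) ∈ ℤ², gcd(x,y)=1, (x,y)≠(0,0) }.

descent: ρ → (-15,9,13)  [lands on river]
river: ρ → (13,17,-11)
river: ρ → (-11,27,3)
river: ρ → (3,27,-11)
river: ρ → (-11,17,13)
river: ρ → (13,9,-15)
river: ρ → (-15,21,7)
river: ρ → (7,21,-15)
closes: descent 1, river 8
min |a| on river = 3

3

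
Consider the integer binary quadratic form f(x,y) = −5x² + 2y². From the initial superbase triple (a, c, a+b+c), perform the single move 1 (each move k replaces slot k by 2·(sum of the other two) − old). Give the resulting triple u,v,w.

start (-5,2,-3) = (f(1,0),f(0,1),f(1,1))
replace slot 1: 2·(2+(-3)) − (-5) = 3 → (3,2,-3)

3,2,-3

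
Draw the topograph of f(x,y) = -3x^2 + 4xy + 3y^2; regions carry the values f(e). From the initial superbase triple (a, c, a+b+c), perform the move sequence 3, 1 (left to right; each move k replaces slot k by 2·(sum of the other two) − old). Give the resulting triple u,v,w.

start (-3,3,4) = (f(1,0),f(0,1),f(1,1))
replace slot 3: 2·((-3)+3) − 4 = -4 → (-3,3,-4)
replace slot 1: 2·(3+(-4)) − (-3) = 1 → (1,3,-4)

1,3,-4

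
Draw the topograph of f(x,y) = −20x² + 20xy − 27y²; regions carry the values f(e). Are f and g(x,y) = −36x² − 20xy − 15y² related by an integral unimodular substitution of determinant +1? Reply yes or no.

D₁ = -1760, D₂ = -1760
f is negative-definite; reduce −f:
−f: translate: b→20 (≡-20 mod 40), so (20,-20,27)→(20,20,27)
−f: reduced (well bottom): (20,20,27) with a≤c, −a<b≤a
flip sign back: reduced form of f is (-20,-20,-27)
g is negative-definite; reduce −g:
−g: flip: (36,20,15)→(15,-20,36)
−g: translate: b→10 (≡-20 mod 30), so (15,-20,36)→(15,10,31)
−g: reduced (well bottom): (15,10,31) with a≤c, −a<b≤a
flip sign back: reduced form of g is (-15,-10,-31)
reduced forms (-20, -20, -27) vs (-15, -10, -31) ⇒ inequivalent

no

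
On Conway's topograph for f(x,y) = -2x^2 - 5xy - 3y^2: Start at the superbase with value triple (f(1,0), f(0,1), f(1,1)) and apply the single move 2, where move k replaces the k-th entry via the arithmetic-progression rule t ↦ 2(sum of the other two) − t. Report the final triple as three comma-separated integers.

start (-2,-3,-10) = (f(1,0),f(0,1),f(1,1))
replace slot 2: 2·((-2)+(-10)) − (-3) = -21 → (-2,-21,-10)

-2,-21,-10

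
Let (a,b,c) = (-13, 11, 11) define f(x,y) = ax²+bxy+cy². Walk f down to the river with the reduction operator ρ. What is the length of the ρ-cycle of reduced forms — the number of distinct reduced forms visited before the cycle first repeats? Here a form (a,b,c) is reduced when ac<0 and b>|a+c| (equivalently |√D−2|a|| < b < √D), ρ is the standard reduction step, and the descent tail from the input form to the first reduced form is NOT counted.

D = 693, ⌊√D⌋ = 26
river: ρ → (11,11,-13)
river: ρ → (-13,15,9)
river: ρ → (9,21,-7)
river: ρ → (-7,21,9)
river: ρ → (9,15,-13)
river: ρ → (-13,11,11)
ρ-cycle length = 6 (tail of 0 descent steps not counted)

6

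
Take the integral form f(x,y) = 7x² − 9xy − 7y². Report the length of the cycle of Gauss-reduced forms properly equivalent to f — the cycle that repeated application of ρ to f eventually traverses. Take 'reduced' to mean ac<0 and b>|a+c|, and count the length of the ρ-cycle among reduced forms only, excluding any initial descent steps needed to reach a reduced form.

D = 277, ⌊√D⌋ = 16
descent: ρ → (-7,9,7)  [lands on river]
river: ρ → (7,5,-9)
river: ρ → (-9,13,3)
river: ρ → (3,11,-13)
river: ρ → (-13,15,1)
river: ρ → (1,15,-13)
river: ρ → (-13,11,3)
river: ρ → (3,13,-9)
river: ρ → (-9,5,7)
river: ρ → (7,9,-7)
river: ρ → (-7,5,9)
river: ρ → (9,13,-3)
river: ρ → (-3,11,13)
river: ρ → (13,15,-1)
river: ρ → (-1,15,13)
river: ρ → (13,11,-3)
river: ρ → (-3,13,9)
river: ρ → (9,5,-7)
ρ-cycle length = 18 (tail of 1 descent step not counted)

18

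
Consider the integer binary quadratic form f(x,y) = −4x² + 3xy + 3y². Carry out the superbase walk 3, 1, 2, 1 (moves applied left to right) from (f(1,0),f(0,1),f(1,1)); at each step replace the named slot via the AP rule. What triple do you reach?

start (-4,3,2) = (f(1,0),f(0,1),f(1,1))
replace slot 3: 2·((-4)+3) − 2 = -4 → (-4,3,-4)
replace slot 1: 2·(3+(-4)) − (-4) = 2 → (2,3,-4)
replace slot 2: 2·(2+(-4)) − 3 = -7 → (2,-7,-4)
replace slot 1: 2·((-7)+(-4)) − 2 = -24 → (-24,-7,-4)

-24,-7,-4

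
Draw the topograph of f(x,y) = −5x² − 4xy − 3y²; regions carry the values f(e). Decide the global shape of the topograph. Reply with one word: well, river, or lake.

D = b²−4ac = (-4)² − 4·(-5)·(-3) = -44
D < 0 ⇒ definite ⇒ every region one sign ⇒ single well

well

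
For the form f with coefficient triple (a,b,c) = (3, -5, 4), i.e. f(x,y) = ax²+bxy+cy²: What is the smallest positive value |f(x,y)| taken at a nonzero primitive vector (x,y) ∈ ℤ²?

translate: b→1 (≡-5 mod 6), so (3,-5,4)→(3,1,2)
flip: (3,1,2)→(2,-1,3)
reduced (well bottom): (2,-1,3) with a≤c, −a<b≤a
well minimum = a = 2

2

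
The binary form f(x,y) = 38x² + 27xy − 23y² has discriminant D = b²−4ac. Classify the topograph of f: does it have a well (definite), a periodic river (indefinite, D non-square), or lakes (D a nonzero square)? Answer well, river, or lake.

D = b²−4ac = 27² − 4·38·(-23) = 4225
D = 65² is a perfect square ⇒ form factors over ℤ ⇒ lakes

lake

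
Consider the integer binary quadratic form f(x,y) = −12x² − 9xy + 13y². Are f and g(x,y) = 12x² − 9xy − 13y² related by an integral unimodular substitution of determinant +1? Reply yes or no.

D₁ = 705, D₂ = 705
river cycle of f (length 14): (13, 9, -12), (-12, 15, 10), (10, 25, -2), (-2, 23, 22), (22, 21, -3), (-3, 21, 22), (22, 23, -2), (-2, 25, 10), (10, 15, -12), (-12, 9, 13), … (4 more)
river cycle of g (length 14): (-13, 9, 12), (12, 15, -10), (-10, 25, 2), (2, 23, -22), (-22, 21, 3), (3, 21, -22), (-22, 23, 2), (2, 25, -10), (-10, 15, 12), (12, 9, -13), … (4 more)
cycles differ ⇒ inequivalent

no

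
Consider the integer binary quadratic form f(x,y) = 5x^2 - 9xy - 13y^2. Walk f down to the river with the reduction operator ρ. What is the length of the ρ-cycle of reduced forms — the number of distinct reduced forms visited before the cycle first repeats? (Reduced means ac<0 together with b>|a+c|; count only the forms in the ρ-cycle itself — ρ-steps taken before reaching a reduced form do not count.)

D = 341, ⌊√D⌋ = 18
descent: ρ → (-13,9,5)  [lands on river]
river: ρ → (5,11,-11)
river: ρ → (-11,11,5)
river: ρ → (5,9,-13)
river: ρ → (-13,17,1)
river: ρ → (1,17,-13)
ρ-cycle length = 6 (tail of 1 descent step not counted)

6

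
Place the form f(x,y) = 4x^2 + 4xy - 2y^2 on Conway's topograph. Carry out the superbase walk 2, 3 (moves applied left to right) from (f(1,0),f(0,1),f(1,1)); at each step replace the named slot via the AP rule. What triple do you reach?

start (4,-2,6) = (f(1,0),f(0,1),f(1,1))
replace slot 2: 2·(4+6) − (-2) = 22 → (4,22,6)
replace slot 3: 2·(4+22) − 6 = 46 → (4,22,46)

4,22,46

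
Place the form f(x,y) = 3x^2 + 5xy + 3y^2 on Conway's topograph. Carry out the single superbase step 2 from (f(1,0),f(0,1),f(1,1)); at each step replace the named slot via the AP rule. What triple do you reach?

start (3,3,11) = (f(1,0),f(0,1),f(1,1))
replace slot 2: 2·(3+11) − 3 = 25 → (3,25,11)

3,25,11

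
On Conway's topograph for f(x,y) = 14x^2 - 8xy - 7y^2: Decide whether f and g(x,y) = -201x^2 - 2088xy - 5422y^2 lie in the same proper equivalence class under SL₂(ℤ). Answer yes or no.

D₁ = 456, D₂ = 456
river cycle of f (length 6): (-7, 8, 14), (14, 20, -1), (-1, 20, 14), (14, 8, -7), (-7, 20, 2), (2, 20, -7)
river cycle of g (length 6): (-7, 8, 14), (14, 20, -1), (-1, 20, 14), (14, 8, -7), (-7, 20, 2), (2, 20, -7)
cycles coincide ⇒ equivalent

yes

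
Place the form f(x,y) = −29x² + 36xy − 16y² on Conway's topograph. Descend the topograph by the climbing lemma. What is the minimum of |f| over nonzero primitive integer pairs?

translate: b→22 (≡-36 mod 58), so (29,-36,16)→(29,22,9)
flip: (29,22,9)→(9,-22,29)
translate: b→-4 (≡-22 mod 18), so (9,-22,29)→(9,-4,16)
reduced (well bottom): (9,-4,16) with a≤c, −a<b≤a
well minimum |f| = |-9| = 9 (negative-definite)

9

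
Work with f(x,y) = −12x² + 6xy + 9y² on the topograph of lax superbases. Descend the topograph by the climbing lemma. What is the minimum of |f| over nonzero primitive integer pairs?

river: ρ → (9,12,-9)
river: ρ → (-9,6,12)
river: ρ → (12,18,-3)
river: ρ → (-3,18,12)
river: ρ → (12,6,-9)
river: ρ → (-9,12,9)
river: ρ → (9,6,-12)
river: ρ → (-12,18,3)
river: ρ → (3,18,-12)
river: ρ → (-12,6,9)
closes: descent 0, river 10
min |a| on river = 3

3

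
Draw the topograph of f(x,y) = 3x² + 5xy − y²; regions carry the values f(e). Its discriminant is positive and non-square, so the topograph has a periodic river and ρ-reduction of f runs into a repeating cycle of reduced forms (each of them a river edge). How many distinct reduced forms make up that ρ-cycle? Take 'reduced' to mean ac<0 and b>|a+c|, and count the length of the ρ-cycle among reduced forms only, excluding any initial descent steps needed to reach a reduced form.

D = 37, ⌊√D⌋ = 6
river: ρ → (-1,5,3)
river: ρ → (3,1,-3)
river: ρ → (-3,5,1)
river: ρ → (1,5,-3)
river: ρ → (-3,1,3)
river: ρ → (3,5,-1)
ρ-cycle length = 6 (tail of 0 descent steps not counted)

6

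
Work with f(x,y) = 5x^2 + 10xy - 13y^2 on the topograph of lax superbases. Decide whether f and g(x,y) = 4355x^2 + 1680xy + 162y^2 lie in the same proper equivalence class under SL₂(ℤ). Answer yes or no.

D₁ = 360, D₂ = 360
river cycle of f (length 4): (-13, 16, 2), (2, 16, -13), (-13, 10, 5), (5, 10, -13)
river cycle of g (length 4): (5, 10, -13), (-13, 16, 2), (2, 16, -13), (-13, 10, 5)
cycles coincide ⇒ equivalent

yes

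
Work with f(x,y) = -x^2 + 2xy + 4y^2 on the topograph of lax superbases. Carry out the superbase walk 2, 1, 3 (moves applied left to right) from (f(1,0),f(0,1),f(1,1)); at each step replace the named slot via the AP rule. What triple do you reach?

start (-1,4,5) = (f(1,0),f(0,1),f(1,1))
replace slot 2: 2·((-1)+5) − 4 = 4 → (-1,4,5)
replace slot 1: 2·(4+5) − (-1) = 19 → (19,4,5)
replace slot 3: 2·(19+4) − 5 = 41 → (19,4,41)

19,4,41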